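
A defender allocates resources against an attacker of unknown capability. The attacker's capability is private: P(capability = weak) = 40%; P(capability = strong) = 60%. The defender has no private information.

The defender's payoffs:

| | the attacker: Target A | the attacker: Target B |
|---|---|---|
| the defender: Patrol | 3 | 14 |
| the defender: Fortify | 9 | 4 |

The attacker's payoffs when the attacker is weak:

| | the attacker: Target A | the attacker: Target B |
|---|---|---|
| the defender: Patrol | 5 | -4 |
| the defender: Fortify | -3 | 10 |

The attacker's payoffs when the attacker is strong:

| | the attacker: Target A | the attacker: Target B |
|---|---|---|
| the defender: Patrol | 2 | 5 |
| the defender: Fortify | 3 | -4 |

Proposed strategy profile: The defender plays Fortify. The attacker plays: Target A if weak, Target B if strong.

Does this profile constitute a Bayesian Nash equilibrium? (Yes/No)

No

The defender plays Fortify: E[Fortify] = 0.4·(9) + 0.6·(4) = 6; E[Patrol] = 9.6. Not best-responding. ✗
The attacker (capability weak), facing Fortify: Target A gives -3, Target B gives 10. Proposed Target A is not best — profitable deviation exists. ✗
The attacker (capability strong), facing Fortify: Target A gives 3, Target B gives -4. Proposed Target B is not best — profitable deviation exists. ✗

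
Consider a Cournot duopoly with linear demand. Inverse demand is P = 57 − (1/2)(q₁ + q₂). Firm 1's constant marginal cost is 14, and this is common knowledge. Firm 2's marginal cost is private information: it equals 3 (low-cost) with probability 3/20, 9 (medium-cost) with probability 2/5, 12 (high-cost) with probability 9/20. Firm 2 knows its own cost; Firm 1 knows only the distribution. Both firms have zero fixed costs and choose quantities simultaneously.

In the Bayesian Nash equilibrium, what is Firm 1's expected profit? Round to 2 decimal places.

328.53

Firm 2 with cost c maximizes (57 − (1/2)(q₁+q₂) − c)·q₂, giving q₂(c) = (57 − c − (1/2)q₁).
E[c₂] = 3/20·3 + 2/5·9 + 9/20·12 = 9.45
Firm 1's FOC against E[q₂] yields q₁ = (57 − 2·14 + E[c₂])/(3/2) = (57 − 28 + 9.45)/(3/2) = 25.6333.
E[P] = 57 − (1/2)·(q₁ + E[q₂]) = 26.8167; Firm 1's expected profit = (E[P] − 14)·q₁ = (26.8167 − 14)·25.6333 = 328.534.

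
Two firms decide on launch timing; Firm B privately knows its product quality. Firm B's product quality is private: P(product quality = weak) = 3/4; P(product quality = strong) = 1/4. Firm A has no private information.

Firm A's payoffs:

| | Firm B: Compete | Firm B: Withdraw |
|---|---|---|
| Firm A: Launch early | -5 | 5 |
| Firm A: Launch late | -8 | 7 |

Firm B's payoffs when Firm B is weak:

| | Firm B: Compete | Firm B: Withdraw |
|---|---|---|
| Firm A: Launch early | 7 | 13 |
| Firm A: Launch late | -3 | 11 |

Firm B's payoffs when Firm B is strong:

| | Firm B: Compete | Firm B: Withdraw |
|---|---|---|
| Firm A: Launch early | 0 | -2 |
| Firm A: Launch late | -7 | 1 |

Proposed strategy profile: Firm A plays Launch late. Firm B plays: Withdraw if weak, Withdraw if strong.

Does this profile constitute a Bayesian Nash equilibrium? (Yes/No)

Yes

A profile is a BNE iff every type of every player is best-responding given beliefs about the other side.
Firm A plays Launch late: E[Launch late] = 3/4·(7) + 1/4·(7) = 7; E[Launch early] = 5. Best-responding. ✓
Firm B (product quality weak), facing Launch late: Compete gives -3, Withdraw gives 11. Proposed Withdraw is best. ✓
Firm B (product quality strong), facing Launch late: Compete gives -7, Withdraw gives 1. Proposed Withdraw is best. ✓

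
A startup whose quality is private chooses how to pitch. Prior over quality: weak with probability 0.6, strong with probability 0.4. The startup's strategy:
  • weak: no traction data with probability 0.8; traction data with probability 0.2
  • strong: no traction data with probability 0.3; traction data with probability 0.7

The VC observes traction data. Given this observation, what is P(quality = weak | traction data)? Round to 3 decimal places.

P(traction data) = 0.6·0.2 + 0.4·0.7 = 0.4
P(weak | traction data) = (0.6·0.2) / 0.4 = 0.12 / 0.4 = 0.3

0.300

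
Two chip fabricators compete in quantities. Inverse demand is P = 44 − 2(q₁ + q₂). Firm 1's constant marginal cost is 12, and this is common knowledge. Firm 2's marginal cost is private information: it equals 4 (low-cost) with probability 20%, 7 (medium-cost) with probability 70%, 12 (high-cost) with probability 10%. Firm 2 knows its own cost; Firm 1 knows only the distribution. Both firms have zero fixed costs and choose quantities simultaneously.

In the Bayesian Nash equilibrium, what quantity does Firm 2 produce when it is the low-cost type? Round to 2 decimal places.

Type-c best response for Firm 2: q₂(c) = (44 − c)/4 − q₁/2.
Firm 1 maximizes expected profit; its first-order condition is 44 − 4q₁ − 2E[q₂] − 12 = 0.
Substituting E[q₂] and solving: E[c₂] = 6.9, so q₁ = (44 − 2·12 + 6.9)/6 = 4.48333.
q₂(low-cost) = (44 − 4 − 2·4.48333)/4 = 7.75833.

7.76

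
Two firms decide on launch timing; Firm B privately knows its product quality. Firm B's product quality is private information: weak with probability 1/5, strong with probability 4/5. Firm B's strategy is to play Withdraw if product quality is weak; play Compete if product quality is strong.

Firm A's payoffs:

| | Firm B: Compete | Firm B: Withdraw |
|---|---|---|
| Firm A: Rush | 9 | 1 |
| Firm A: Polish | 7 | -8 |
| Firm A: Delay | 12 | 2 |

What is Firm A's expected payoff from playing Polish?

E[Polish] = 1/5·(-8) + 4/5·7 = (-8/5) + 28/5 = 4

4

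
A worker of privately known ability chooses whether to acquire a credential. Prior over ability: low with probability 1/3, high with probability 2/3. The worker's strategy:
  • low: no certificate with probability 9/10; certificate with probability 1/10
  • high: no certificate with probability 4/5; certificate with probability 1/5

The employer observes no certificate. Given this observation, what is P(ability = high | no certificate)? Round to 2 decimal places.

Apply Bayes' rule using the sender's strategy as the likelihood.
P(no certificate) = (1/3)·(9/10) + (2/3)·(4/5) = 5/6
P(high | no certificate) = ((2/3)·(4/5)) / (5/6) = (8/15) / (5/6) = 16/25

0.64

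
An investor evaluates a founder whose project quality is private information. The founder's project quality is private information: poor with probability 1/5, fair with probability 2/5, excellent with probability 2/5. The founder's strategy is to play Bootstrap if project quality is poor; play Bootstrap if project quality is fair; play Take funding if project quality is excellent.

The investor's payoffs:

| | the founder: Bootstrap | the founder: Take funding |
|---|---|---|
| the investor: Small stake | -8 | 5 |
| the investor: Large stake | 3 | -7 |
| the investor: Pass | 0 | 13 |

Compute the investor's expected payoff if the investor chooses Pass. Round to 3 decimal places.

E[Pass] = 1/5·0 + 2/5·0 + 2/5·13 = 0 + 0 + 26/5 = 26/5

5.200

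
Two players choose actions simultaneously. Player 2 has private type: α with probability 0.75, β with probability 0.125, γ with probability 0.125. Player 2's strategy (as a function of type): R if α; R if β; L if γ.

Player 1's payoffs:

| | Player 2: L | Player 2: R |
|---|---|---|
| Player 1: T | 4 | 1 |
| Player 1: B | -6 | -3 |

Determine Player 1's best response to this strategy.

T

E[T] = 0.75·(1) + 0.125·(1) + 0.125·(4) = 1.375
E[B] = 0.75·(-3) + 0.125·(-3) + 0.125·(-6) = -3.375
Best response: T (1.375 is the largest).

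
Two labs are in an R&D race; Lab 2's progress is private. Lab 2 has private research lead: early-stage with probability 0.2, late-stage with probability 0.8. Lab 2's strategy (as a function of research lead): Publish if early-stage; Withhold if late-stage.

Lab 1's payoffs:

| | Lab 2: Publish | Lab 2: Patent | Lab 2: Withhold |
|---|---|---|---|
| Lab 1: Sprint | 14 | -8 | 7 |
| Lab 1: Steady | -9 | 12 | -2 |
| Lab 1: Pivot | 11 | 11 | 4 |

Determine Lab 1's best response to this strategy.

Sprint

E[Sprint] = 0.2·(14) + 0.8·(7) = 8.4
E[Steady] = 0.2·(-9) + 0.8·(-2) = -3.4
E[Pivot] = 0.2·(11) + 0.8·(4) = 5.4
Best response: Sprint (8.4 is the largest).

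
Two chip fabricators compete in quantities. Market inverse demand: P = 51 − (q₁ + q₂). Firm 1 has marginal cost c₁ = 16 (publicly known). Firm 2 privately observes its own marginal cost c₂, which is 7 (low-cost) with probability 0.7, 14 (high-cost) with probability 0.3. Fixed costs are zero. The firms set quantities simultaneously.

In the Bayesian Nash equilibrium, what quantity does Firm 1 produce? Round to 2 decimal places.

9.37

Type-c best response for Firm 2: q₂(c) = (51 − c)/2 − q₁/2.
Firm 1 maximizes expected profit; its first-order condition is 51 − 2q₁ − E[q₂] − 16 = 0.
Substituting E[q₂] and solving: E[c₂] = 9.1, so q₁ = (51 − 2·16 + 9.1)/3 = 9.36667.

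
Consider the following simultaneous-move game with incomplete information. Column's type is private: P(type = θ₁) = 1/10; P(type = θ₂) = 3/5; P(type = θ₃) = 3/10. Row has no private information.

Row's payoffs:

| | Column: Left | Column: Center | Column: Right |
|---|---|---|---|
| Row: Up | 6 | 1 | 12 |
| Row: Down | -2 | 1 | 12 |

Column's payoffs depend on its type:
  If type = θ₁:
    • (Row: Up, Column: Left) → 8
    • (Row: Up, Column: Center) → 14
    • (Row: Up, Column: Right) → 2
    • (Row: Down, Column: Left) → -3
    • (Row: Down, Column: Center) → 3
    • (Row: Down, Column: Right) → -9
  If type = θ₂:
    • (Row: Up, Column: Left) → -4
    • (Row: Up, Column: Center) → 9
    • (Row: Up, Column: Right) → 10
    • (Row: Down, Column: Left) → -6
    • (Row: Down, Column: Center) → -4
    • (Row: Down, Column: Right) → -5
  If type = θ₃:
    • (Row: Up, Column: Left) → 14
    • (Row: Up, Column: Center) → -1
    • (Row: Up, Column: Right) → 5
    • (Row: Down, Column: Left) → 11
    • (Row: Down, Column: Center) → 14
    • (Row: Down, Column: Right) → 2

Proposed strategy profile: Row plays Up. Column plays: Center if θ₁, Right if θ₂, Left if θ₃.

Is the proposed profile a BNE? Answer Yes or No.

Yes

Row plays Up: E[Up] = 1/10·(1) + 3/5·(12) + 3/10·(6) = 91/10; E[Down] = 67/10. Best-responding. ✓
Column (type θ₁), facing Up: Left gives 8, Center gives 14, Right gives 2. Proposed Center is best. ✓
Column (type θ₂), facing Up: Left gives -4, Center gives 9, Right gives 10. Proposed Right is best. ✓
Column (type θ₃), facing Up: Left gives 14, Center gives -1, Right gives 5. Proposed Left is best. ✓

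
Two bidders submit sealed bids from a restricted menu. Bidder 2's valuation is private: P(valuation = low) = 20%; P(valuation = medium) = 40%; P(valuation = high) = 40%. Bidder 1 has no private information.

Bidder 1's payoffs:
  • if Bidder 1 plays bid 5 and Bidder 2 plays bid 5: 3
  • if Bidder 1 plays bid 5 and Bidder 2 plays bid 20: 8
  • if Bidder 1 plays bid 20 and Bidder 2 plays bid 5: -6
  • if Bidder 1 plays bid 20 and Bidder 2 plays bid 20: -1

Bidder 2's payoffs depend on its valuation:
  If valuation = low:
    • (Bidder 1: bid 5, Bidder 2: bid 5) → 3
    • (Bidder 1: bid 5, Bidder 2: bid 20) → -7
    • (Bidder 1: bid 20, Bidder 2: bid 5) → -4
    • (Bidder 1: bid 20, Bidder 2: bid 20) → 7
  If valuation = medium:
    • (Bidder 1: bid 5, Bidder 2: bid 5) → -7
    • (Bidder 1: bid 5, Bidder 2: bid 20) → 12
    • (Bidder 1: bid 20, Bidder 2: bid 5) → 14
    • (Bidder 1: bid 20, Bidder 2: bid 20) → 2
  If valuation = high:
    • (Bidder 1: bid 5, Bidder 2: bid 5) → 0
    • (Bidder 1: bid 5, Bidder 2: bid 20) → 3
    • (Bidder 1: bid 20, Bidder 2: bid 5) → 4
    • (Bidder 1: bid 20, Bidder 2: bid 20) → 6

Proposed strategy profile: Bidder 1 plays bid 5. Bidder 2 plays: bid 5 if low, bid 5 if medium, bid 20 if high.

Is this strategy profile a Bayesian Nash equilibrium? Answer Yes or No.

Bidder 1 plays bid 5: E[bid 5] = 0.2·(3) + 0.4·(3) + 0.4·(8) = 5; E[bid 20] = -4. Best-responding. ✓
Bidder 2 (valuation low), facing bid 5: bid 5 gives 3, bid 20 gives -7. Proposed bid 5 is best. ✓
Bidder 2 (valuation medium), facing bid 5: bid 5 gives -7, bid 20 gives 12. Proposed bid 5 is not best — profitable deviation exists. ✗
Bidder 2 (valuation high), facing bid 5: bid 5 gives 0, bid 20 gives 3. Proposed bid 20 is best. ✓

No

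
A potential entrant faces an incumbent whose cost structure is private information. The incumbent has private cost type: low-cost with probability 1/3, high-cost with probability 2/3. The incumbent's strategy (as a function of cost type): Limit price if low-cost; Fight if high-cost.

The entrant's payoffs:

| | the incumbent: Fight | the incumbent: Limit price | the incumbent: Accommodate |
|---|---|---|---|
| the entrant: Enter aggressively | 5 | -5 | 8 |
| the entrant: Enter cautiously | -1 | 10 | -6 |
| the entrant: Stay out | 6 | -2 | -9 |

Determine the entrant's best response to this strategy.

Stay out

E[Enter aggressively] = 1/3·(-5) + 2/3·(5) = 5/3
E[Enter cautiously] = 1/3·(10) + 2/3·(-1) = 8/3
E[Stay out] = 1/3·(-2) + 2/3·(6) = 10/3
Best response: Stay out (10/3 is the largest).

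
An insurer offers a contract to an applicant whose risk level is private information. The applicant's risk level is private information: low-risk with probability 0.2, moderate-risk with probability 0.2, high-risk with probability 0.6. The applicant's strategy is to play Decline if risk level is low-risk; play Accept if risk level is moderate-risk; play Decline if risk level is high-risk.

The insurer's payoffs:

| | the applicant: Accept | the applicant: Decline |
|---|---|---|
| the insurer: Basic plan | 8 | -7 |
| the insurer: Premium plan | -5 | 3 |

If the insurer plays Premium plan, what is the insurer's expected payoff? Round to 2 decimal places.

E[Premium plan] = 0.2·3 + 0.2·(-5) + 0.6·3 = 0.6 + (-1) + 1.8 = 1.4

1.40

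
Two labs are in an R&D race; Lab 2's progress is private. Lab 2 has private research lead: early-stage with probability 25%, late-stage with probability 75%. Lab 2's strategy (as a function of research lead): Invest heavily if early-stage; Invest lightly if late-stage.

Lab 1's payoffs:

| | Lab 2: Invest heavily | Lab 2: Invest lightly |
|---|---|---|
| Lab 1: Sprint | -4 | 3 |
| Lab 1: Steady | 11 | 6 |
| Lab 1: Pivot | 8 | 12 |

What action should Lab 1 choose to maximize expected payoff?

Pivot

E[Sprint] = 0.25·(-4) + 0.75·(3) = 1.25
E[Steady] = 0.25·(11) + 0.75·(6) = 7.25
E[Pivot] = 0.25·(8) + 0.75·(12) = 11
Best response: Pivot (11 is the largest).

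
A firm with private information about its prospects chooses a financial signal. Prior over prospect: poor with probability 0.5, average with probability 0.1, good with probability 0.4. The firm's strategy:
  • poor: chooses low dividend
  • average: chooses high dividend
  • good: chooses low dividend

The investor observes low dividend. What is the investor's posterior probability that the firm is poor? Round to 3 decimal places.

0.556

Apply Bayes' rule using the sender's strategy as the likelihood.
P(low dividend) = 0.5·1 + 0.1·0 + 0.4·1 = 0.9
P(poor | low dividend) = (0.5·1) / 0.9 = 0.5 / 0.9 = 0.555556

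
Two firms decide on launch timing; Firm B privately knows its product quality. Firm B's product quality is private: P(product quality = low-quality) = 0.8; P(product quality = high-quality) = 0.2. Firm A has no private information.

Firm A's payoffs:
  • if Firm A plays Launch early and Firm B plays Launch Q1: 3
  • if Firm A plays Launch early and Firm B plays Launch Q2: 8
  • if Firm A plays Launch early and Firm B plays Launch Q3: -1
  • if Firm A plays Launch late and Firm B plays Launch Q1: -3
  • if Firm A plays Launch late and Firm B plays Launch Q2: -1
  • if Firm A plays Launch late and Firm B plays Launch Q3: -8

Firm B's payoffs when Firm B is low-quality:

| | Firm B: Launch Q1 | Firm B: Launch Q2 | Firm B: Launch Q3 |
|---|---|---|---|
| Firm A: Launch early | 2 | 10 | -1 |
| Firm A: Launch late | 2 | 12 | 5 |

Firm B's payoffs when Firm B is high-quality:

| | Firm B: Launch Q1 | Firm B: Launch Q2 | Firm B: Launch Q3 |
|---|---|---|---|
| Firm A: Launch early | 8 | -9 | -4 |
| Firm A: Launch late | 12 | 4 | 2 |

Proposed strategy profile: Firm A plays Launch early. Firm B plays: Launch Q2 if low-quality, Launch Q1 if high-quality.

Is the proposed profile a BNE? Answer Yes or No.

Firm A plays Launch early: E[Launch early] = 0.8·(8) + 0.2·(3) = 7; E[Launch late] = -1.4. Best-responding. ✓
Firm B (product quality low-quality), facing Launch early: Launch Q1 gives 2, Launch Q2 gives 10, Launch Q3 gives -1. Proposed Launch Q2 is best. ✓
Firm B (product quality high-quality), facing Launch early: Launch Q1 gives 8, Launch Q2 gives -9, Launch Q3 gives -4. Proposed Launch Q1 is best. ✓

Yes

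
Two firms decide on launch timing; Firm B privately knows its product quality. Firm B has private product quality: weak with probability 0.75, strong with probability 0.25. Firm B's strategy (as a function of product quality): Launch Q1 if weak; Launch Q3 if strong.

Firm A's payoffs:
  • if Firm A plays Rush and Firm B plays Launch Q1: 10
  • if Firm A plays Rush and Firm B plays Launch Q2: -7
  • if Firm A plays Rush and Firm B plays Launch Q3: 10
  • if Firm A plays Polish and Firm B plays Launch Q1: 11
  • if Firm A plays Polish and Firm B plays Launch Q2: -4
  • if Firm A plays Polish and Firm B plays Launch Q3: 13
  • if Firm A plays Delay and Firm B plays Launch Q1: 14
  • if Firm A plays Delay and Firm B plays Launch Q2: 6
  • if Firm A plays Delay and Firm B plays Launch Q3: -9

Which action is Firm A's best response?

Polish

Compute Firm A's expected payoff for each action, taking the expectation over Firm B's type.
E[Rush] = 0.75·(10) + 0.25·(10) = 10
E[Polish] = 0.75·(11) + 0.25·(13) = 11.5
E[Delay] = 0.75·(14) + 0.25·(-9) = 8.25
Best response: Polish (11.5 is the largest).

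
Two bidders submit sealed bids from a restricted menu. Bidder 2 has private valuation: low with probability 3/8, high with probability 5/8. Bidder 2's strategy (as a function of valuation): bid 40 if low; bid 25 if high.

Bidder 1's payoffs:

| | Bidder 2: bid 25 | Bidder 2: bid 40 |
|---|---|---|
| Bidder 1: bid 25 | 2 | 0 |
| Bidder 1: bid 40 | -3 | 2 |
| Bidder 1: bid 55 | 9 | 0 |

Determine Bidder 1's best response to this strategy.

bid 55

Compute Bidder 1's expected payoff for each action, taking the expectation over Bidder 2's type.
E[bid 25] = 3/8·(0) + 5/8·(2) = 5/4
E[bid 40] = 3/8·(2) + 5/8·(-3) = -9/8
E[bid 55] = 3/8·(0) + 5/8·(9) = 45/8
Best response: bid 55 (45/8 is the largest).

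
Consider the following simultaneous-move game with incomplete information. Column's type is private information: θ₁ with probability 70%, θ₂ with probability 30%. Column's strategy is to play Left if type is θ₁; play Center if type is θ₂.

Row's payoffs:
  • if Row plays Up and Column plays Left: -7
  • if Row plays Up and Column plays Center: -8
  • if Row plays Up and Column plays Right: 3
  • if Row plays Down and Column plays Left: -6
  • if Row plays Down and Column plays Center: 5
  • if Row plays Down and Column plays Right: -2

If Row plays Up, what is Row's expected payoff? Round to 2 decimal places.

E[Up] = 0.7·(-7) + 0.3·(-8) = (-4.9) + (-2.4) = -7.3

-7.30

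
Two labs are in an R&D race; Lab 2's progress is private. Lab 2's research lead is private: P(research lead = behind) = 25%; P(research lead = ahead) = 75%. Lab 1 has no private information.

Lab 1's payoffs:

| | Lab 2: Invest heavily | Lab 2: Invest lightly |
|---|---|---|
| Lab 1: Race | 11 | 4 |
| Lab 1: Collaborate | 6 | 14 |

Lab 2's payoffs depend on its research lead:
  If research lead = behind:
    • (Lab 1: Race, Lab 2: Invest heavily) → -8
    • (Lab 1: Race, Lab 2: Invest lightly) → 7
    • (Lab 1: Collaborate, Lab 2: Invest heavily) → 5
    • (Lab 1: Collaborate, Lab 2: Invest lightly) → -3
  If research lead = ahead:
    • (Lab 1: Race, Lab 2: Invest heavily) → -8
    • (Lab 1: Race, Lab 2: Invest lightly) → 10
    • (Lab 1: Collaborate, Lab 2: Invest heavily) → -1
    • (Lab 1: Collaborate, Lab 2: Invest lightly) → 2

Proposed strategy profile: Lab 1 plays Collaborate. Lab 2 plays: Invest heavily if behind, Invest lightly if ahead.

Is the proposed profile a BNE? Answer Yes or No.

A profile is a BNE iff every type of every player is best-responding given beliefs about the other side.
Lab 1 plays Collaborate: E[Collaborate] = 0.25·(6) + 0.75·(14) = 12; E[Race] = 5.75. Best-responding. ✓
Lab 2 (research lead behind), facing Collaborate: Invest heavily gives 5, Invest lightly gives -3. Proposed Invest heavily is best. ✓
Lab 2 (research lead ahead), facing Collaborate: Invest heavily gives -1, Invest lightly gives 2. Proposed Invest lightly is best. ✓

Yes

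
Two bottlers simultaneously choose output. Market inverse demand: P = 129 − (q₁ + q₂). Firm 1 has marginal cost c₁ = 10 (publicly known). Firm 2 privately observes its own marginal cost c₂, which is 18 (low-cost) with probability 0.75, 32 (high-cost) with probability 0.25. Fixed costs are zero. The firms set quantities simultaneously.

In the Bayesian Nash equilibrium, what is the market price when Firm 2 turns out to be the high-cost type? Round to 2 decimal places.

Type-c best response for Firm 2: q₂(c) = (129 − c)/2 − q₁/2.
Firm 1 maximizes expected profit; its first-order condition is 129 − 2q₁ − E[q₂] − 10 = 0.
Substituting E[q₂] and solving: E[c₂] = 21.5, so q₁ = (129 − 2·10 + 21.5)/3 = 43.5.
q₂(high-cost) = 26.75, so P = 129 − (43.5 + 26.75) = 58.75.

58.75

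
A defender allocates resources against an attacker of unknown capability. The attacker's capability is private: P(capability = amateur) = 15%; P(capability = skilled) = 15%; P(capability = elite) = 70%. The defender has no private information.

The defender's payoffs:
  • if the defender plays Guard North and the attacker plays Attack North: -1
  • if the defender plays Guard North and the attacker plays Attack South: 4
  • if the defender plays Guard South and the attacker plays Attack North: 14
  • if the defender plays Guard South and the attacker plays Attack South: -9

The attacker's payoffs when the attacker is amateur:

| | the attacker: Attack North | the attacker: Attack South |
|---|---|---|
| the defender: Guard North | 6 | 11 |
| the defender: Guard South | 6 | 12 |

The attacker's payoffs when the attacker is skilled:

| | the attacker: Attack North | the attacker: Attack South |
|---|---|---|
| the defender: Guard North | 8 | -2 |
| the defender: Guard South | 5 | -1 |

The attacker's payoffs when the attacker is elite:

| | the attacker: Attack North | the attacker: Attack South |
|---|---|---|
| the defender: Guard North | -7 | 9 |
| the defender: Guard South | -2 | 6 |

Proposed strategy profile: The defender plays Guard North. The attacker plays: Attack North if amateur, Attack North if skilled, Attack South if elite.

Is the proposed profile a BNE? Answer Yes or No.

A profile is a BNE iff every type of every player is best-responding given beliefs about the other side.
The defender plays Guard North: E[Guard North] = 0.15·(-1) + 0.15·(-1) + 0.7·(4) = 2.5; E[Guard South] = -2.1. Best-responding. ✓
The attacker (capability amateur), facing Guard North: Attack North gives 6, Attack South gives 11. Proposed Attack North is not best — profitable deviation exists. ✗
The attacker (capability skilled), facing Guard North: Attack North gives 8, Attack South gives -2. Proposed Attack North is best. ✓
The attacker (capability elite), facing Guard North: Attack North gives -7, Attack South gives 9. Proposed Attack South is best. ✓

No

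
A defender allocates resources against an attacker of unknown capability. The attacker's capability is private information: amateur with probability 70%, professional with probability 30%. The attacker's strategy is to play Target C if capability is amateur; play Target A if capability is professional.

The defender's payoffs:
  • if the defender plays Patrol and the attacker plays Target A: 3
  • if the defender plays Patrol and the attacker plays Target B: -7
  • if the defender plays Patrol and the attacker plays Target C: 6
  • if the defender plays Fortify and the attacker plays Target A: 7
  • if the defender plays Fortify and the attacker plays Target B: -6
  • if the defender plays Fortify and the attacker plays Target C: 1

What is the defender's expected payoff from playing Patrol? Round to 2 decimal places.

E[Patrol] = 0.7·6 + 0.3·3 = 4.2 + 0.9 = 5.1

5.10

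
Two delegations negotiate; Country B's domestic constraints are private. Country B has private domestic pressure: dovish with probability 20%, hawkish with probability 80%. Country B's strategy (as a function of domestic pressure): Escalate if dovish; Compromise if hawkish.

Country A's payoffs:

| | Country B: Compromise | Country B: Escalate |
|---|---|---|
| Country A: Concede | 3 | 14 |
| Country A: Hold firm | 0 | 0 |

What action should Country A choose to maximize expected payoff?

E[Concede] = 0.2·(14) + 0.8·(3) = 5.2
E[Hold firm] = 0.2·(0) + 0.8·(0) = 0
Best response: Concede (5.2 is the largest).

Concede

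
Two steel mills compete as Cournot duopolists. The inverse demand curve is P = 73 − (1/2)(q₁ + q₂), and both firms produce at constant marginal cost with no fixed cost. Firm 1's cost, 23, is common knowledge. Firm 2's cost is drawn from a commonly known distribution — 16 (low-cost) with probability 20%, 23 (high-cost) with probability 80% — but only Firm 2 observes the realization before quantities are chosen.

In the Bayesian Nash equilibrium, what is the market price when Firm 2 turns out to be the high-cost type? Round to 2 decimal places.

Firm 2 with cost c maximizes (73 − (1/2)(q₁+q₂) − c)·q₂, giving q₂(c) = (73 − c − (1/2)q₁).
E[c₂] = 0.2·16 + 0.8·23 = 21.6
Firm 1's FOC against E[q₂] yields q₁ = (73 − 2·23 + E[c₂])/(3/2) = (73 − 46 + 21.6)/(3/2) = 32.4.
q₂(high-cost) = 33.8, so P = 73 − (1/2)·(32.4 + 33.8) = 39.9.

39.90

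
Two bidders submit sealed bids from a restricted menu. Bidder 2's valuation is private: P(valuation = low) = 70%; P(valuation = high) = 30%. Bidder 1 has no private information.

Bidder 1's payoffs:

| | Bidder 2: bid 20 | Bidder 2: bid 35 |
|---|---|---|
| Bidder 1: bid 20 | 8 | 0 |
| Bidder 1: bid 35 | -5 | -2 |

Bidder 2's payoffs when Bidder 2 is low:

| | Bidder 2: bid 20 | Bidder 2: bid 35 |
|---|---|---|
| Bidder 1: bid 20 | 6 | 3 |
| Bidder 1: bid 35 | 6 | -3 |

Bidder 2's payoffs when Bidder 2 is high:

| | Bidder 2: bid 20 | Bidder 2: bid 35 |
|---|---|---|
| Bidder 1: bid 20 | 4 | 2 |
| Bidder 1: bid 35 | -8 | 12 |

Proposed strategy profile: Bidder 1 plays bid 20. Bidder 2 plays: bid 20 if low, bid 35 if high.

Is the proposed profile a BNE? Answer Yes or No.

No

A profile is a BNE iff every type of every player is best-responding given beliefs about the other side.
Bidder 1 plays bid 20: E[bid 20] = 0.7·(8) + 0.3·(0) = 5.6; E[bid 35] = -4.1. Best-responding. ✓
Bidder 2 (valuation low), facing bid 20: bid 20 gives 6, bid 35 gives 3. Proposed bid 20 is best. ✓
Bidder 2 (valuation high), facing bid 20: bid 20 gives 4, bid 35 gives 2. Proposed bid 35 is not best — profitable deviation exists. ✗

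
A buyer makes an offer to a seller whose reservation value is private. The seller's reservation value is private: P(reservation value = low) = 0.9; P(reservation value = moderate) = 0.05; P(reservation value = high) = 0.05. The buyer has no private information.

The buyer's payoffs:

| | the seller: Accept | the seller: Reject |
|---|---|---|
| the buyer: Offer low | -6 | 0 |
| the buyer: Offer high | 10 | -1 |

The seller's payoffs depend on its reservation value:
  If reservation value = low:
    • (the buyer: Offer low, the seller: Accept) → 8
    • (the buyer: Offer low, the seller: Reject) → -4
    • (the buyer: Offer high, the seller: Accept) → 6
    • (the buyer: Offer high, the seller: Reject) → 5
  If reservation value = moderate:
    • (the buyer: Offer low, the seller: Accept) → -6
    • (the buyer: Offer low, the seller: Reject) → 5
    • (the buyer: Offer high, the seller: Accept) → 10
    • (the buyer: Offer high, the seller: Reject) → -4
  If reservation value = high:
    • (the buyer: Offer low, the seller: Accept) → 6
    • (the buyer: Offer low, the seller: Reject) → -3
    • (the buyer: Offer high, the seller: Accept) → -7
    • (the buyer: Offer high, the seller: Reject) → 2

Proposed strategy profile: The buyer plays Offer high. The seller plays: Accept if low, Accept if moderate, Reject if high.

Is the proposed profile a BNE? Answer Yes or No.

The buyer plays Offer high: E[Offer high] = 0.9·(10) + 0.05·(10) + 0.05·(-1) = 9.45; E[Offer low] = -5.7. Best-responding. ✓
The seller (reservation value low), facing Offer high: Accept gives 6, Reject gives 5. Proposed Accept is best. ✓
The seller (reservation value moderate), facing Offer high: Accept gives 10, Reject gives -4. Proposed Accept is best. ✓
The seller (reservation value high), facing Offer high: Accept gives -7, Reject gives 2. Proposed Reject is best. ✓

Yes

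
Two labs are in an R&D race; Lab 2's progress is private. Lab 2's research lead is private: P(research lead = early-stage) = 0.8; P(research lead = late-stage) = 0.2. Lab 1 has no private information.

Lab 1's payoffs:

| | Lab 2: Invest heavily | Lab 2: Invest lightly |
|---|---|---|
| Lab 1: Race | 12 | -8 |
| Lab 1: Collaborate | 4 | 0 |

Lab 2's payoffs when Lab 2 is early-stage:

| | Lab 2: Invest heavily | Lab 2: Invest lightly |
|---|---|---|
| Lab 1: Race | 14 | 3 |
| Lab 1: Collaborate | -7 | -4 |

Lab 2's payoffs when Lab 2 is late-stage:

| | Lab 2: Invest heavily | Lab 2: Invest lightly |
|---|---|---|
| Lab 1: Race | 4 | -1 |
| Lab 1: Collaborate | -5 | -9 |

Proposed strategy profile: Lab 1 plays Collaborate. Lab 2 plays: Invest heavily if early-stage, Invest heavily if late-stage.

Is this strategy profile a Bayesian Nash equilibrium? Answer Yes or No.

Lab 1 plays Collaborate: E[Collaborate] = 0.8·(4) + 0.2·(4) = 4; E[Race] = 12. Not best-responding. ✗
Lab 2 (research lead early-stage), facing Collaborate: Invest heavily gives -7, Invest lightly gives -4. Proposed Invest heavily is not best — profitable deviation exists. ✗
Lab 2 (research lead late-stage), facing Collaborate: Invest heavily gives -5, Invest lightly gives -9. Proposed Invest heavily is best. ✓

No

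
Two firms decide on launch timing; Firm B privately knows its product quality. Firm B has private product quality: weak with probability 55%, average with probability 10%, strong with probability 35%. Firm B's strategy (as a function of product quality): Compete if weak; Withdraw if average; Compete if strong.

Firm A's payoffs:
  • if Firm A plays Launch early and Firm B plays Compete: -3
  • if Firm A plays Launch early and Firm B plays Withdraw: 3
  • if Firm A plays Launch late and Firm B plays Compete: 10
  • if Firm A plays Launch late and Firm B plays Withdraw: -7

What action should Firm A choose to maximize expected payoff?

Launch late

E[Launch early] = 0.55·(-3) + 0.1·(3) + 0.35·(-3) = -2.4
E[Launch late] = 0.55·(10) + 0.1·(-7) + 0.35·(10) = 8.3
Best response: Launch late (8.3 is the largest).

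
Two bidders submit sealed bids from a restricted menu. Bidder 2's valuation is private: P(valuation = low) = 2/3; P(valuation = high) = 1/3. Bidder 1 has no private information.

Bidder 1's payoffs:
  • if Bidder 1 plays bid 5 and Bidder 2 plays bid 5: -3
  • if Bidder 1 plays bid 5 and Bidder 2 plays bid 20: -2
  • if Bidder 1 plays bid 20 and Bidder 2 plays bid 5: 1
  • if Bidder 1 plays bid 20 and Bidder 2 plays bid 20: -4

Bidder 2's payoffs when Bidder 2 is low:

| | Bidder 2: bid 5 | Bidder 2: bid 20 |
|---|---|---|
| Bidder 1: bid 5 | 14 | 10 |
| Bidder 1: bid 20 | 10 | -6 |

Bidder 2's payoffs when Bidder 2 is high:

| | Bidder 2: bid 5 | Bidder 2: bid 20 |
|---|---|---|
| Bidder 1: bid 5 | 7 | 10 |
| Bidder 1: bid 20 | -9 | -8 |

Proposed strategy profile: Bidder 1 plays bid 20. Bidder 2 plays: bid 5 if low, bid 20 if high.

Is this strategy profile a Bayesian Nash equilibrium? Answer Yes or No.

Yes

A profile is a BNE iff every type of every player is best-responding given beliefs about the other side.
Bidder 1 plays bid 20: E[bid 20] = 2/3·(1) + 1/3·(-4) = -2/3; E[bid 5] = -8/3. Best-responding. ✓
Bidder 2 (valuation low), facing bid 20: bid 5 gives 10, bid 20 gives -6. Proposed bid 5 is best. ✓
Bidder 2 (valuation high), facing bid 20: bid 5 gives -9, bid 20 gives -8. Proposed bid 20 is best. ✓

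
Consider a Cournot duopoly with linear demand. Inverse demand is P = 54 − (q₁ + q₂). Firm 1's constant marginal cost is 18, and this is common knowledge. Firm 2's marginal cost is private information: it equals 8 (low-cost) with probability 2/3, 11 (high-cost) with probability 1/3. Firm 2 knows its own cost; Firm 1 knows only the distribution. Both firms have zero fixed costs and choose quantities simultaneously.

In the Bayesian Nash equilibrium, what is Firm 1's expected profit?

81

Type-c best response for Firm 2: q₂(c) = (54 − c)/2 − q₁/2.
Firm 1 maximizes expected profit; its first-order condition is 54 − 2q₁ − E[q₂] − 18 = 0.
Substituting E[q₂] and solving: E[c₂] = 9, so q₁ = (54 − 2·18 + 9)/3 = 9.
E[P] = 54 − (q₁ + E[q₂]) = 27; Firm 1's expected profit = (E[P] − 18)·q₁ = (27 − 18)·9 = 81.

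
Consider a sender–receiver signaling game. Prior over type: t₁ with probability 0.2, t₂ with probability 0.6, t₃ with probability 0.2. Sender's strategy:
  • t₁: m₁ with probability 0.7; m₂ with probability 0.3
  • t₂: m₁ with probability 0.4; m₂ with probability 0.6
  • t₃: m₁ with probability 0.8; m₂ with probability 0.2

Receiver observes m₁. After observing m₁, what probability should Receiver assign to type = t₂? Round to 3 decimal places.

0.444

P(m₁) = 0.2·0.7 + 0.6·0.4 + 0.2·0.8 = 0.54
P(t₂ | m₁) = (0.6·0.4) / 0.54 = 0.24 / 0.54 = 0.444444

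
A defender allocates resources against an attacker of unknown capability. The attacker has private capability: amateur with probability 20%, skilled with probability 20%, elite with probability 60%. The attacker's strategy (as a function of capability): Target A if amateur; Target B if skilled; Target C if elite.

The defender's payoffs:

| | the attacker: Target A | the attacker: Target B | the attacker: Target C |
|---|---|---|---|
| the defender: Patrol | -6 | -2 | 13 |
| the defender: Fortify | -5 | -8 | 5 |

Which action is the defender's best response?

Patrol

E[Patrol] = 0.2·(-6) + 0.2·(-2) + 0.6·(13) = 6.2
E[Fortify] = 0.2·(-5) + 0.2·(-8) + 0.6·(5) = 0.4
Best response: Patrol (6.2 is the largest).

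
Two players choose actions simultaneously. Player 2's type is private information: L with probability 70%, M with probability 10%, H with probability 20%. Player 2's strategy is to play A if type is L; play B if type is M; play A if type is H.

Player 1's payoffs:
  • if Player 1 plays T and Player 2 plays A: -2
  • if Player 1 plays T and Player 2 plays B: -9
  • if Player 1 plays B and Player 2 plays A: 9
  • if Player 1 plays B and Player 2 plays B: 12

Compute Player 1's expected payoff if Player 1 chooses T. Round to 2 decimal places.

Take the expectation over Player 2's type, weighting each type's action by its prior probability.
E[T] = 0.7·(-2) + 0.1·(-9) + 0.2·(-2) = (-1.4) + (-0.9) + (-0.4) = -2.7

-2.70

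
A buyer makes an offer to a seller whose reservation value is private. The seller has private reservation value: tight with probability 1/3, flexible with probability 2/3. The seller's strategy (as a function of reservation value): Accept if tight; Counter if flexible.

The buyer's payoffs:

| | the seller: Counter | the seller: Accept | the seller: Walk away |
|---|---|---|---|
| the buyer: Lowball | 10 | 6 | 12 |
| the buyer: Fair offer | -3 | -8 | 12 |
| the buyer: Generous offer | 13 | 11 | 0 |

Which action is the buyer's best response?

Compute the buyer's expected payoff for each action, taking the expectation over the seller's type.
E[Lowball] = 1/3·(6) + 2/3·(10) = 26/3
E[Fair offer] = 1/3·(-8) + 2/3·(-3) = -14/3
E[Generous offer] = 1/3·(11) + 2/3·(13) = 37/3
Best response: Generous offer (37/3 is the largest).

Generous offer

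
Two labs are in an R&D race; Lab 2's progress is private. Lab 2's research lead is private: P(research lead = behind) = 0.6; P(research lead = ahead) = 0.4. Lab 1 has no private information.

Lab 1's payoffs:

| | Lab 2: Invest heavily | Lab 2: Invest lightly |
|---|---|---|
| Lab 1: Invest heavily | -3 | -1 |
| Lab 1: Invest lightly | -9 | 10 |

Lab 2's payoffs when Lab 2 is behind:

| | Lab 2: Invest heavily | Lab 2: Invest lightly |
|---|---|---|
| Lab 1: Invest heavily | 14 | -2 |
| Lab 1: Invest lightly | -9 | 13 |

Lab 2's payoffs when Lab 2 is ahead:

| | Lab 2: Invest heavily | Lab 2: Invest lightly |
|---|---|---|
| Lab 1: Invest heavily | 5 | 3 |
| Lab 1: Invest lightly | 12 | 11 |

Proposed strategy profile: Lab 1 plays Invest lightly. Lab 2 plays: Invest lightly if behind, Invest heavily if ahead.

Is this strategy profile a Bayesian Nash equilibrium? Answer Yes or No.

Yes

Lab 1 plays Invest lightly: E[Invest lightly] = 0.6·(10) + 0.4·(-9) = 2.4; E[Invest heavily] = -1.8. Best-responding. ✓
Lab 2 (research lead behind), facing Invest lightly: Invest heavily gives -9, Invest lightly gives 13. Proposed Invest lightly is best. ✓
Lab 2 (research lead ahead), facing Invest lightly: Invest heavily gives 12, Invest lightly gives 11. Proposed Invest heavily is best. ✓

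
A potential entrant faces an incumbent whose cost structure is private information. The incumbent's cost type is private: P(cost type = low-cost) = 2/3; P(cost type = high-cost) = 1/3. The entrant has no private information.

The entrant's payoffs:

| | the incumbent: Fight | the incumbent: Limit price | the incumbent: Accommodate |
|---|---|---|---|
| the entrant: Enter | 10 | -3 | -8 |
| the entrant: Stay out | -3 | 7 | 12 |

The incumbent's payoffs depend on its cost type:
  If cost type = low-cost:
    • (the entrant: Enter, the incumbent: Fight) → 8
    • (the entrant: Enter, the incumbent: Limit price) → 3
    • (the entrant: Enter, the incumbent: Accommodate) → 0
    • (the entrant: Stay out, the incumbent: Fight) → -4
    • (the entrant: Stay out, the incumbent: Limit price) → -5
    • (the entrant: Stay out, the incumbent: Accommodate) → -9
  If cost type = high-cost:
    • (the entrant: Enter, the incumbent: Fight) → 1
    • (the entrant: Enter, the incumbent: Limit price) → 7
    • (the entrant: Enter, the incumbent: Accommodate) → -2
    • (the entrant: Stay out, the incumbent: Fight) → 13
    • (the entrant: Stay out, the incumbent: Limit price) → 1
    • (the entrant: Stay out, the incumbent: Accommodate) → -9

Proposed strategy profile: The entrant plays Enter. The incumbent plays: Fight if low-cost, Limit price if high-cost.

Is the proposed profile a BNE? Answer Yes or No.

Yes

The entrant plays Enter: E[Enter] = 2/3·(10) + 1/3·(-3) = 17/3; E[Stay out] = 1/3. Best-responding. ✓
The incumbent (cost type low-cost), facing Enter: Fight gives 8, Limit price gives 3, Accommodate gives 0. Proposed Fight is best. ✓
The incumbent (cost type high-cost), facing Enter: Fight gives 1, Limit price gives 7, Accommodate gives -2. Proposed Limit price is best. ✓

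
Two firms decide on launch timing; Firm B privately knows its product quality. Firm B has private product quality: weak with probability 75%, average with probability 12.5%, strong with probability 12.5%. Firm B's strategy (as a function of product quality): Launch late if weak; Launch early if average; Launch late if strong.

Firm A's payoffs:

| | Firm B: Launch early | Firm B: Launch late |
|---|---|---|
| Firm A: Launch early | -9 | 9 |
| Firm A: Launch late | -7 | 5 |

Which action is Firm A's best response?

Launch early

E[Launch early] = 0.75·(9) + 0.125·(-9) + 0.125·(9) = 6.75
E[Launch late] = 0.75·(5) + 0.125·(-7) + 0.125·(5) = 3.5
Best response: Launch early (6.75 is the largest).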